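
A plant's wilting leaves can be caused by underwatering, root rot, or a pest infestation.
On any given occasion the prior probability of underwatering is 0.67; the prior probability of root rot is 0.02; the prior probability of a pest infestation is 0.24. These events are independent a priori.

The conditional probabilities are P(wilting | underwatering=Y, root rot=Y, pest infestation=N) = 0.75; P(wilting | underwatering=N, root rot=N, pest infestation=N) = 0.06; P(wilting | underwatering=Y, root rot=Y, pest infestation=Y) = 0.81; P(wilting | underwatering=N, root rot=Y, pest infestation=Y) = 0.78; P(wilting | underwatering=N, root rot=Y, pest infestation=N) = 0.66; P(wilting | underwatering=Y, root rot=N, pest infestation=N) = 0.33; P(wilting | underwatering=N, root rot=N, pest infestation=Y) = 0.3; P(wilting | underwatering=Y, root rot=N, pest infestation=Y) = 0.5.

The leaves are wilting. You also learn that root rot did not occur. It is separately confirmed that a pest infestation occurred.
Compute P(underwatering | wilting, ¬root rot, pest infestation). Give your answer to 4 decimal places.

P(underwatering | wilting, ¬root rot, pest infestation) ≈ 0.7719

P(wilting | ¬root rot, pest infestation) = 0.3*0.33 + 0.5*0.67 = 0.099000 + 0.335000 = 0.434000
Of this, 0.335000 comes from 0.5*0.67 (the underwatering=true cases).
Hence the posterior is 0.335000/0.434000 ≈ 0.7719.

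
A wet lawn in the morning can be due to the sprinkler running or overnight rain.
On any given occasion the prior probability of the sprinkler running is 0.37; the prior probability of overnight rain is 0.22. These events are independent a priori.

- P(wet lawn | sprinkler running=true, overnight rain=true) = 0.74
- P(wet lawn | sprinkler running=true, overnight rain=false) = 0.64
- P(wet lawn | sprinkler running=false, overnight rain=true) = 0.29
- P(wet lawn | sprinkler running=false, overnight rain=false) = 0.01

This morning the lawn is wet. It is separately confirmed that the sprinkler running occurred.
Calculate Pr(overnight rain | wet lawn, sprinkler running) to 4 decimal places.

Pr(overnight rain | wet lawn, sprinkler running) ≈ 0.2459

P(wet lawn | sprinkler running) = 0.64*0.78 + 0.74*0.22 = 0.499200 + 0.162800 = 0.662000
The overnight rain-present share is 0.74*0.22 = 0.162800.
Hence the posterior is 0.162800/0.662000 ≈ 0.2459.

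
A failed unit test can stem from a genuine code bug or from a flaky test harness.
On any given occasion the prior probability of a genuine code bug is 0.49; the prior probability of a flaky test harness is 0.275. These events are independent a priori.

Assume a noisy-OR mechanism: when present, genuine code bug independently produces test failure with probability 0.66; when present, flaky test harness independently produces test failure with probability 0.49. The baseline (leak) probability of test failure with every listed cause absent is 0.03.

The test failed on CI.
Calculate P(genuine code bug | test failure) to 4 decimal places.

Under noisy-OR, P(test failure | causes) = 1 − (1−0.03)·∏(1−qᵢ) over the active causes.
Numerator (weight on configurations with genuine code bug): 0.238089 + 0.112085 = 0.350174
Normalizer over all consistent configurations: 0.03×0.51×0.725 + 0.5053×0.51×0.275 + 0.6702×0.49×0.725 + 0.831802×0.49×0.275 = 0.432134
Posterior = 0.350174 / 0.432134 ≈ 0.8103

P(genuine code bug | test failure) ≈ 0.8103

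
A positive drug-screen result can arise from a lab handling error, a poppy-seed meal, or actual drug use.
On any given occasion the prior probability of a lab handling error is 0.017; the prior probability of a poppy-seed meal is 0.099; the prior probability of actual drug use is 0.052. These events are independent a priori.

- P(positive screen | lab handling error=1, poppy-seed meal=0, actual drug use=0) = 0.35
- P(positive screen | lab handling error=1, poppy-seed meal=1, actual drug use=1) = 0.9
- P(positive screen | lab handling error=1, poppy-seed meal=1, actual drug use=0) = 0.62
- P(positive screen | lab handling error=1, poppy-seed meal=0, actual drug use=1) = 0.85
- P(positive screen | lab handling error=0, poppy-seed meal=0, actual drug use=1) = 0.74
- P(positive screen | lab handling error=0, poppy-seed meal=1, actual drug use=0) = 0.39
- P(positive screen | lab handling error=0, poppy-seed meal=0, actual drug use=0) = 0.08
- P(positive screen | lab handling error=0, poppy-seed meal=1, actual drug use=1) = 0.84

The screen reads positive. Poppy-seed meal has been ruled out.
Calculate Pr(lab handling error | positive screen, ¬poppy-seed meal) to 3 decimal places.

Pr(lab handling error | positive screen, ¬poppy-seed meal) ≈ 0.054

P(positive screen | ¬poppy-seed meal) = 0.08×0.983×0.948 + 0.74×0.983×0.052 + 0.35×0.017×0.948 + 0.85×0.017×0.052 = 0.074551 + 0.037826 + 0.005641 + 0.000751 = 0.118769
The lab handling error-present share is 0.005641 + 0.000751 = 0.006392.
P(lab handling error | positive screen, ¬poppy-seed meal) = 0.006392 / 0.118769 ≈ 0.054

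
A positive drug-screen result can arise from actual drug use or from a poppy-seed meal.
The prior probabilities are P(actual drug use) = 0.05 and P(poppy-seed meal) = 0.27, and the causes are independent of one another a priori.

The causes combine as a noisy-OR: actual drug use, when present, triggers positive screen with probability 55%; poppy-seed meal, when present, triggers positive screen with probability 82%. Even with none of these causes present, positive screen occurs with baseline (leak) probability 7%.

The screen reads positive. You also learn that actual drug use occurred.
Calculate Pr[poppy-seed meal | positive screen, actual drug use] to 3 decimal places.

Pr[poppy-seed meal | positive screen, actual drug use] ≈ 0.370

Under noisy-OR, P(positive screen | causes) = 1 − (1−0.07)·∏(1−qᵢ) over the active causes.
For the numerator, keep only poppy-seed meal=true terms: 0.92467*0.27 = 0.249661
Normalizer over all consistent configurations: 0.5815*0.73 + 0.92467*0.27 = 0.674156
P(poppy-seed meal | positive screen, actual drug use) = 0.249661/0.674156 ≈ 0.370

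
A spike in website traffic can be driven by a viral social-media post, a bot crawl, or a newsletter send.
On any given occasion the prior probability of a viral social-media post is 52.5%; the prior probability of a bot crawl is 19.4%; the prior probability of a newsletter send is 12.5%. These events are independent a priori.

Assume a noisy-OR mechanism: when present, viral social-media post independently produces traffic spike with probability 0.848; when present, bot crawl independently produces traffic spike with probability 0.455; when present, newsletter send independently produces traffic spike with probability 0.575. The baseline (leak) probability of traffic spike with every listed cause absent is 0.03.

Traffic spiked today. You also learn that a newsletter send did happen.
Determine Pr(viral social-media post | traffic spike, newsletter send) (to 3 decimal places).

Under noisy-OR, P(traffic spike | causes) = 1 − (1−0.03)·∏(1−qᵢ) over the active causes.
For the numerator, keep only viral social-media post=true terms: 0.396635 + 0.098372 = 0.495007
The normalizing constant is 0.58775·0.475·0.806 + 0.775324·0.475·0.194 + 0.937338·0.525·0.806 + 0.965849·0.525·0.194 = 0.791473
Posterior = 0.495007 / 0.791473 ≈ 0.625

Pr(viral social-media post | traffic spike, newsletter send) ≈ 0.625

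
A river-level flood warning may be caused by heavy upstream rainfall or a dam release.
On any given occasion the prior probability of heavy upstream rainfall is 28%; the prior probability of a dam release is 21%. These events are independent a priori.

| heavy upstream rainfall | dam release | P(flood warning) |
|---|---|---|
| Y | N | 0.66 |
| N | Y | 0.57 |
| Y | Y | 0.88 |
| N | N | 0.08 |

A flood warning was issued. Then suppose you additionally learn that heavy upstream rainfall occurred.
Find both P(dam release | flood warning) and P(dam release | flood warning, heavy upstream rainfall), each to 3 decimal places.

P(dam release | flood warning) ≈ 0.419; P(dam release | flood warning, heavy upstream rainfall) ≈ 0.262

Weight on dam release=true, given the evidence: 0.086184 + 0.051744 = 0.137928
Denominator P(flood warning): 0.08*0.72*0.79 + 0.57*0.72*0.21 + 0.66*0.28*0.79 + 0.88*0.28*0.21 = 0.329424
P(dam release | flood warning) = 0.137928/0.329424 ≈ 0.419

Now condition on the additional information:
Sum P(flood warning|·) weighted by the priors over both values of dam release:
  P(flood warning | heavy upstream rainfall) = 0.66*0.79 + 0.88*0.21
        = 0.521400 + 0.184800 = 0.706200
Keeping only the dam release-present terms gives 0.184800, so
  P(dam release | flood warning, heavy upstream rainfall) = 0.184800 / 0.706200 ≈ 0.262
— heavy upstream rainfall explains away the evidence for dam release.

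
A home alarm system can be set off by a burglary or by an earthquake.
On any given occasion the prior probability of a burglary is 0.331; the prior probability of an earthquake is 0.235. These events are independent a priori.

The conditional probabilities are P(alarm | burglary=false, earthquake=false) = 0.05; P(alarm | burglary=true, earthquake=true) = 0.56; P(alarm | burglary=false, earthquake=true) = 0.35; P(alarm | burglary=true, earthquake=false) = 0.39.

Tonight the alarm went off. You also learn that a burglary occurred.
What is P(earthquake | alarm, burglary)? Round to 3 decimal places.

P(earthquake | alarm, burglary) ≈ 0.306

For the numerator, keep only earthquake=true terms: 0.56*0.235 = 0.131600
Normalizer over all consistent configurations: 0.39*0.765 + 0.56*0.235 = 0.429950
P(earthquake | alarm, burglary) = 0.131600/0.429950 ≈ 0.306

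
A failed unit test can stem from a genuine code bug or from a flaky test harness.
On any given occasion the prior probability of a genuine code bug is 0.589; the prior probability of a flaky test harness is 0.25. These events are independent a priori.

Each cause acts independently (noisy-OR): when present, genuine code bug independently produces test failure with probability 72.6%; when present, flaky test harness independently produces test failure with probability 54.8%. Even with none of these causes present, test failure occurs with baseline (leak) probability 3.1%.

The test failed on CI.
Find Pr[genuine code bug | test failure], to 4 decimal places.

Pr[genuine code bug | test failure] ≈ 0.8709

Under noisy-OR, P(test failure | causes) = 1 − (1−0.031)·∏(1−qᵢ) over the active causes.
Enumerate the 4 (genuine code bug, flaky test harness) configurations and weight by the priors:
  P(test failure) = 0.031·0.411·0.75 + 0.562012·0.411·0.25 + 0.734494·0.589·0.75 + 0.879991·0.589·0.25
        = 0.009556 + 0.057747 + 0.324463 + 0.129579 = 0.521345
The terms with genuine code bug present sum to 0.454042, so
  P(genuine code bug | test failure) = 0.454042 / 0.521345 ≈ 0.8709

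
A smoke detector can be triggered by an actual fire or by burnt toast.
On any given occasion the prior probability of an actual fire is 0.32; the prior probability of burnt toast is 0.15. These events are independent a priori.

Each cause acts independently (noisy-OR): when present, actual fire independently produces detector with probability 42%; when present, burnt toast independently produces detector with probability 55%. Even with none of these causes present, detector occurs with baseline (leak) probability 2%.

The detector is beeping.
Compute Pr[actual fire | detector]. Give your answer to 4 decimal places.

Pr[actual fire | detector] ≈ 0.6907

Under noisy-OR, P(detector | causes) = 1 − (1−0.02)·∏(1−qᵢ) over the active causes.
Weight on actual fire=true, given the evidence: 0.117395 + 0.035723 = 0.153118
The normalizing constant is 0.02·0.68·0.85 + 0.559·0.68·0.15 + 0.4316·0.32·0.85 + 0.74422·0.32·0.15 = 0.221696
Posterior = 0.153118 / 0.221696 ≈ 0.6907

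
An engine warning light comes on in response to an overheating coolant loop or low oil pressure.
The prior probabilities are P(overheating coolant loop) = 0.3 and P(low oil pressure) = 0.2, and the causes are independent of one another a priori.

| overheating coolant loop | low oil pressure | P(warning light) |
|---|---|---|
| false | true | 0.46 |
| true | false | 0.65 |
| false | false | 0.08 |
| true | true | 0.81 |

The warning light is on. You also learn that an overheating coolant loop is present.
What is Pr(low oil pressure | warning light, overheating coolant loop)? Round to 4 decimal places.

Pr(low oil pressure | warning light, overheating coolant loop) ≈ 0.2375

For the numerator, keep only low oil pressure=true terms: 0.81*0.2 = 0.162000
Normalizer over all consistent configurations: 0.65*0.8 + 0.81*0.2 = 0.682000
P(low oil pressure | warning light, overheating coolant loop) = 0.162000/0.682000 ≈ 0.2375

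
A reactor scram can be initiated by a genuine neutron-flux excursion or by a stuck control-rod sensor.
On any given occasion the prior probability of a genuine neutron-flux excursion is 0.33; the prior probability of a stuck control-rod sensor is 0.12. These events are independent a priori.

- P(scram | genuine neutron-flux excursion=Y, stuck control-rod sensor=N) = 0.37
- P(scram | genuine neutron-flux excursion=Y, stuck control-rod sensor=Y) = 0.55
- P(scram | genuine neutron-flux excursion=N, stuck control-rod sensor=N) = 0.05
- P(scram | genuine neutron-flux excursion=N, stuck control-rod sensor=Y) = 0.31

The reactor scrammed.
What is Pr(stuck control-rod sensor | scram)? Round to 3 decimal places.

Pr(stuck control-rod sensor | scram) ≈ 0.254

Enumerate the 4 (genuine neutron-flux excursion, stuck control-rod sensor) configurations and weight by the priors:
  P(scram) = 0.05·0.67·0.88 + 0.31·0.67·0.12 + 0.37·0.33·0.88 + 0.55·0.33·0.12
        = 0.029480 + 0.024924 + 0.107448 + 0.021780 = 0.183632
The terms with stuck control-rod sensor present sum to 0.046704, so
  P(stuck control-rod sensor | scram) = 0.046704 / 0.183632 ≈ 0.254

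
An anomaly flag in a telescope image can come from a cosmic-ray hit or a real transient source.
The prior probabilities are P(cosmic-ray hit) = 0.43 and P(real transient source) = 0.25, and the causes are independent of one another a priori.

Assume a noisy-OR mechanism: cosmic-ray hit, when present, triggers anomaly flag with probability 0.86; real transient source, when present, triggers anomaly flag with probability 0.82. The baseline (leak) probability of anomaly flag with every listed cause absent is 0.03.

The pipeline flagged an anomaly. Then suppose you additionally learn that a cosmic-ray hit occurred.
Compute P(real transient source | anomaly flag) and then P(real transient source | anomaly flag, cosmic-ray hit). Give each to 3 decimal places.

Under noisy-OR, P(anomaly flag | causes) = 1 − (1−0.03)·∏(1−qᵢ) over the active causes.
Weight on real transient source=true, given the evidence: 0.117619 + 0.104872 = 0.222491
Denominator P(anomaly flag): 0.03·0.57·0.75 + 0.8254·0.57·0.25 + 0.8642·0.43·0.75 + 0.975556·0.43·0.25 = 0.514021
Posterior = 0.222491 / 0.514021 ≈ 0.433

Now also conditioning on cosmic-ray hit=true:
P(anomaly flag | cosmic-ray hit) = 0.8642×0.75 + 0.975556×0.25 = 0.648150 + 0.243889 = 0.892039
The real transient source-present share is 0.975556×0.25 = 0.243889.
P(real transient source | anomaly flag, cosmic-ray hit) = 0.243889 / 0.892039 ≈ 0.273

P(real transient source | anomaly flag) ≈ 0.433; P(real transient source | anomaly flag, cosmic-ray hit) ≈ 0.273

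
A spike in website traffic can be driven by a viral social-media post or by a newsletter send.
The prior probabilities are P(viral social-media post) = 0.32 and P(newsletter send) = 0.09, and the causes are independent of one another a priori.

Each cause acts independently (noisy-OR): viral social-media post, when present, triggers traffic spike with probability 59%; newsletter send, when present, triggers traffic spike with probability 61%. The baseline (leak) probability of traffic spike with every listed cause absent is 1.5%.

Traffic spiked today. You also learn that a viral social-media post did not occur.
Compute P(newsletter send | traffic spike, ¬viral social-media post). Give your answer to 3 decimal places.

P(newsletter send | traffic spike, ¬viral social-media post) ≈ 0.802

Under noisy-OR, P(traffic spike | causes) = 1 − (1−0.015)·∏(1−qᵢ) over the active causes.
P(traffic spike | ¬viral social-media post) = 0.015·0.91 + 0.61585·0.09 = 0.013650 + 0.055426 = 0.069076
Restricting to configurations with newsletter send present: 0.61585·0.09 = 0.055426.
Hence the posterior is 0.055426/0.069076 ≈ 0.802.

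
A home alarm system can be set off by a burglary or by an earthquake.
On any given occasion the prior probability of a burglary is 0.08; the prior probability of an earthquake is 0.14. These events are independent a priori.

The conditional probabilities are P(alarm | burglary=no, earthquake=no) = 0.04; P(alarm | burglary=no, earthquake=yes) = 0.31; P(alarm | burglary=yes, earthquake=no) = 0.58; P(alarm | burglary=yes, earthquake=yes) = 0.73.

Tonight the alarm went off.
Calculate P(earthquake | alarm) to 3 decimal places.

P(alarm) = 0.04×0.92×0.86 + 0.31×0.92×0.14 + 0.58×0.08×0.86 + 0.73×0.08×0.14 = 0.031648 + 0.039928 + 0.039904 + 0.008176 = 0.119656
Of this, 0.048104 comes from 0.039928 + 0.008176 (the earthquake=true cases).
Hence the posterior is 0.048104/0.119656 ≈ 0.402.

P(earthquake | alarm) ≈ 0.402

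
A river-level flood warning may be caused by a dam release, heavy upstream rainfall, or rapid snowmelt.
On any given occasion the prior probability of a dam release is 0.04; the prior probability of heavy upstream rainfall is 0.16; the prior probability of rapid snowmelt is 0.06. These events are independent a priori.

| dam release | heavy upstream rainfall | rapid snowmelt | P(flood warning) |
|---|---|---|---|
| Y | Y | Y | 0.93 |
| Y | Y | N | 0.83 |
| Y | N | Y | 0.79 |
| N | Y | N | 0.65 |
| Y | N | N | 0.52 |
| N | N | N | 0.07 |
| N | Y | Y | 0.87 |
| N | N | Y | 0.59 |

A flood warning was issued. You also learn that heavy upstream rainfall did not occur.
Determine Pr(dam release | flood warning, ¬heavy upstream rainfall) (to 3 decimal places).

Pr(dam release | flood warning, ¬heavy upstream rainfall) ≈ 0.181

Weight on dam release=true, given the evidence: 0.019552 + 0.001896 = 0.021448
Normalizer over all consistent configurations: 0.07×0.96×0.94 + 0.59×0.96×0.06 + 0.52×0.04×0.94 + 0.79×0.04×0.06 = 0.118600
P(dam release | flood warning, ¬heavy upstream rainfall) = 0.021448/0.118600 ≈ 0.181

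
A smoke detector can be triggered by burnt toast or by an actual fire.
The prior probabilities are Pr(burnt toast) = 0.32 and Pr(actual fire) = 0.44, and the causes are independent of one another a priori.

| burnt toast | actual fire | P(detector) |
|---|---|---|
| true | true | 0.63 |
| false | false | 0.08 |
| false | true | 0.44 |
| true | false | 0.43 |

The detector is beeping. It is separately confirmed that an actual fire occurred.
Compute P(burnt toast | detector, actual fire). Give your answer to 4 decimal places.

P(burnt toast | detector, actual fire) ≈ 0.4026

Weight on burnt toast=true, given the evidence: 0.63*0.32 = 0.201600
The normalizing constant is 0.44*0.68 + 0.63*0.32 = 0.500800
P(burnt toast | detector, actual fire) = 0.201600/0.500800 ≈ 0.4026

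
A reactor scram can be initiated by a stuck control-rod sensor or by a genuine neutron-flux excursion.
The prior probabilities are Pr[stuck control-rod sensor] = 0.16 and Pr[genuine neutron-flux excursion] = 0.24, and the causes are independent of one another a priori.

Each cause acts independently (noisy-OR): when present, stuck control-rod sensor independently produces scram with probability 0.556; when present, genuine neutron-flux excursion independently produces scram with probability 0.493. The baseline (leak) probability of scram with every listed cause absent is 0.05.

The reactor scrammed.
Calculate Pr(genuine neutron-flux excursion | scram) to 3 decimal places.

Under noisy-OR, P(scram | causes) = 1 − (1−0.05)·∏(1−qᵢ) over the active causes.
Weight on genuine neutron-flux excursion=true, given the evidence: 0.104499 + 0.030188 = 0.134687
Denominator P(scram): 0.05*0.84*0.76 + 0.51835*0.84*0.24 + 0.5782*0.16*0.76 + 0.786147*0.16*0.24 = 0.236916
P(genuine neutron-flux excursion | scram) = 0.134687/0.236916 ≈ 0.569

Pr(genuine neutron-flux excursion | scram) ≈ 0.569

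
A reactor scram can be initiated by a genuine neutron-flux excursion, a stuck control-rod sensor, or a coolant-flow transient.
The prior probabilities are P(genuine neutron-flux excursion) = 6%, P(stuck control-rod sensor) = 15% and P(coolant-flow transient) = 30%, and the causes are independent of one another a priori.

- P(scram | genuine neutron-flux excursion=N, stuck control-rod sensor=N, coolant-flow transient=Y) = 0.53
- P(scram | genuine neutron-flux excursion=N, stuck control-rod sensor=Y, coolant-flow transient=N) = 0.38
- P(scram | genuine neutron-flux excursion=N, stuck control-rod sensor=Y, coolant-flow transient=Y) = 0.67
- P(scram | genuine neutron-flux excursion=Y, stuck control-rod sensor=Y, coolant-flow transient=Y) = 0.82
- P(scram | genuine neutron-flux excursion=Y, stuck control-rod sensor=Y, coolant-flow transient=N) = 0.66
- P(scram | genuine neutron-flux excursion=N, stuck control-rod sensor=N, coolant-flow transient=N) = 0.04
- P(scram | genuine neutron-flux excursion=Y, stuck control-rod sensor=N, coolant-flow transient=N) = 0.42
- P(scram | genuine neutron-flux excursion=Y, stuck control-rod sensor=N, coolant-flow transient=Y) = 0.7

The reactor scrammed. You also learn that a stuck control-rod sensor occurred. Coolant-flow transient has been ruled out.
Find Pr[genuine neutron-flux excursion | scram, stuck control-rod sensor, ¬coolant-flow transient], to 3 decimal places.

Pr[genuine neutron-flux excursion | scram, stuck control-rod sensor, ¬coolant-flow transient] ≈ 0.100

Enumerate both values of genuine neutron-flux excursion and weight by the priors:
  P(scram | stuck control-rod sensor, ¬coolant-flow transient) = 0.38×0.94 + 0.66×0.06
        = 0.357200 + 0.039600 = 0.396800
The terms with genuine neutron-flux excursion present sum to 0.039600, so
  P(genuine neutron-flux excursion | scram, stuck control-rod sensor, ¬coolant-flow transient) = 0.039600 / 0.396800 ≈ 0.100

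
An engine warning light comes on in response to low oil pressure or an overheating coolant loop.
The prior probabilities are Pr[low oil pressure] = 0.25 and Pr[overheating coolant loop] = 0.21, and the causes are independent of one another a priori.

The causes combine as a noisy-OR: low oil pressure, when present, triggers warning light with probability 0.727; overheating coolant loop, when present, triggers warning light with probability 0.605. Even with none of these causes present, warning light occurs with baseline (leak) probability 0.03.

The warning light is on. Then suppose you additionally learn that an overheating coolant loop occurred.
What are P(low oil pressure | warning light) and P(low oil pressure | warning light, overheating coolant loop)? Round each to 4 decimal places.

P(low oil pressure | warning light) ≈ 0.6258; P(low oil pressure | warning light, overheating coolant loop) ≈ 0.3261

Under noisy-OR, P(warning light | causes) = 1 − (1−0.03)·∏(1−qᵢ) over the active causes.
P(warning light) = 0.03*0.75*0.79 + 0.61685*0.75*0.21 + 0.73519*0.25*0.79 + 0.8954*0.25*0.21 = 0.017775 + 0.097154 + 0.145200 + 0.047008 = 0.307137
Restricting to configurations with low oil pressure present: 0.145200 + 0.047008 = 0.192208.
Hence the posterior is 0.192208/0.307137 ≈ 0.6258.

With the extra evidence:
Numerator (weight on configurations with low oil pressure): 0.8954*0.25 = 0.223850
Denominator P(warning light | overheating coolant loop): 0.61685*0.75 + 0.8954*0.25 = 0.686488
P(low oil pressure | warning light, overheating coolant loop) = 0.223850/0.686488 ≈ 0.3261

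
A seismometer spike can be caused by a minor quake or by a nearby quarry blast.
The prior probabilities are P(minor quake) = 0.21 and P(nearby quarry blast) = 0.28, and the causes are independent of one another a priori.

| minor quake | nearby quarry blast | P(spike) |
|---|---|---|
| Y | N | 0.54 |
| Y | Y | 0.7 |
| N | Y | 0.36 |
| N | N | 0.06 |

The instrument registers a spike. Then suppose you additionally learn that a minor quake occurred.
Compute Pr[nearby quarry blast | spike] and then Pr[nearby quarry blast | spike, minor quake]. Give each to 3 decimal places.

Pr[nearby quarry blast | spike] ≈ 0.511; Pr[nearby quarry blast | spike, minor quake] ≈ 0.335

For the numerator, keep only nearby quarry blast=true terms: 0.079632 + 0.041160 = 0.120792
Normalizer over all consistent configurations: 0.06×0.79×0.72 + 0.36×0.79×0.28 + 0.54×0.21×0.72 + 0.7×0.21×0.28 = 0.236568
Posterior = 0.120792 / 0.236568 ≈ 0.511

Now also conditioning on minor quake=true:
P(spike | minor quake) = 0.54×0.72 + 0.7×0.28 = 0.388800 + 0.196000 = 0.584800
The nearby quarry blast-present share is 0.7×0.28 = 0.196000.
Hence the posterior is 0.196000/0.584800 ≈ 0.335.
— minor quake explains away the evidence for nearby quarry blast.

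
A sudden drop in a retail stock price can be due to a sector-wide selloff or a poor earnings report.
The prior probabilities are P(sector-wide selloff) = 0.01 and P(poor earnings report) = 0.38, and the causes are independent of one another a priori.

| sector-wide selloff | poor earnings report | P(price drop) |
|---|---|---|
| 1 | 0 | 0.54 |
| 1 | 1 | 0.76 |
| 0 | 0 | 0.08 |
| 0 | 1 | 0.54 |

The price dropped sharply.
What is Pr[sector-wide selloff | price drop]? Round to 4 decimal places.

Pr[sector-wide selloff | price drop] ≈ 0.0241

P(price drop) = 0.08*0.99*0.62 + 0.54*0.99*0.38 + 0.54*0.01*0.62 + 0.76*0.01*0.38 = 0.049104 + 0.203148 + 0.003348 + 0.002888 = 0.258488
Of this, 0.006236 comes from 0.003348 + 0.002888 (the sector-wide selloff=true cases).
P(sector-wide selloff | price drop) = 0.006236 / 0.258488 ≈ 0.0241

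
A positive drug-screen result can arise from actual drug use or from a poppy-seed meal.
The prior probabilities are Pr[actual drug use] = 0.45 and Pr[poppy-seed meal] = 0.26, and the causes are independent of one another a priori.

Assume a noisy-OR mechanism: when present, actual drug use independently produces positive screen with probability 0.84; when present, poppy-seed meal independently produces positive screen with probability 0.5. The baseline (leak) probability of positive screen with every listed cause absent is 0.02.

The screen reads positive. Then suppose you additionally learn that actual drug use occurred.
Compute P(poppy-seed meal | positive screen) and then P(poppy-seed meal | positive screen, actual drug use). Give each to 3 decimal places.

Under noisy-OR, P(positive screen | causes) = 1 − (1−0.02)·∏(1−qᵢ) over the active causes.
By total probability over the 4 (actual drug use, poppy-seed meal) configurations:
  P(positive screen) = 0.02·0.55·0.74 + 0.51·0.55·0.26 + 0.8432·0.45·0.74 + 0.9216·0.45·0.26
        = 0.008140 + 0.072930 + 0.280786 + 0.107827 = 0.469683
Configurations with poppy-seed meal contribute 0.180757, so
  P(poppy-seed meal | positive screen) = 0.180757 / 0.469683 ≈ 0.385

With the extra evidence:
P(positive screen | actual drug use) = 0.8432*0.74 + 0.9216*0.26 = 0.623968 + 0.239616 = 0.863584
Restricting to configurations with poppy-seed meal present: 0.9216*0.26 = 0.239616.
Hence the posterior is 0.239616/0.863584 ≈ 0.277.

P(poppy-seed meal | positive screen) ≈ 0.385; P(poppy-seed meal | positive screen, actual drug use) ≈ 0.277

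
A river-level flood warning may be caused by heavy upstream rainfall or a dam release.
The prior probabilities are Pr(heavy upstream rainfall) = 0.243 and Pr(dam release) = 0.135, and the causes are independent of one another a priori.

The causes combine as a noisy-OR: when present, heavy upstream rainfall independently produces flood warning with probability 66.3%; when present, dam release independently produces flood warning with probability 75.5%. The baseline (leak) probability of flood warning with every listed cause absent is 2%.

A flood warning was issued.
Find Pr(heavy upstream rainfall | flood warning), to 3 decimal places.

Pr(heavy upstream rainfall | flood warning) ≈ 0.653

Under noisy-OR, P(flood warning | causes) = 1 − (1−0.02)·∏(1−qᵢ) over the active causes.
Sum P(flood warning|·) weighted by the priors over the 4 (heavy upstream rainfall, dam release) configurations:
  P(flood warning) = 0.02×0.757×0.865 + 0.7599×0.757×0.135 + 0.66974×0.243×0.865 + 0.919086×0.243×0.135
        = 0.013096 + 0.077658 + 0.140776 + 0.030151 = 0.261681
The terms with heavy upstream rainfall present sum to 0.170927, so
  P(heavy upstream rainfall | flood warning) = 0.170927 / 0.261681 ≈ 0.653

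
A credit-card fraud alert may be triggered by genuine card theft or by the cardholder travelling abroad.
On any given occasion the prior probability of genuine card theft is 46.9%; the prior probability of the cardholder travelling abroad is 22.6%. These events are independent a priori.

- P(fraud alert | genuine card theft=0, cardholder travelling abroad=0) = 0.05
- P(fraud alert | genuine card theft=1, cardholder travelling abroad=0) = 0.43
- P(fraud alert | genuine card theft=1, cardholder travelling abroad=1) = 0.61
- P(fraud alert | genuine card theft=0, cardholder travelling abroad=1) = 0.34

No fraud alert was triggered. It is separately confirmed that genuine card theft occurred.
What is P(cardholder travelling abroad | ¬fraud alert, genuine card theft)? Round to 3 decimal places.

Numerator (weight on configurations with cardholder travelling abroad): 0.39*0.226 = 0.088140
Denominator P(¬fraud alert | genuine card theft): 0.57*0.774 + 0.39*0.226 = 0.529320
Posterior = 0.088140 / 0.529320 ≈ 0.167

P(cardholder travelling abroad | ¬fraud alert, genuine card theft) ≈ 0.167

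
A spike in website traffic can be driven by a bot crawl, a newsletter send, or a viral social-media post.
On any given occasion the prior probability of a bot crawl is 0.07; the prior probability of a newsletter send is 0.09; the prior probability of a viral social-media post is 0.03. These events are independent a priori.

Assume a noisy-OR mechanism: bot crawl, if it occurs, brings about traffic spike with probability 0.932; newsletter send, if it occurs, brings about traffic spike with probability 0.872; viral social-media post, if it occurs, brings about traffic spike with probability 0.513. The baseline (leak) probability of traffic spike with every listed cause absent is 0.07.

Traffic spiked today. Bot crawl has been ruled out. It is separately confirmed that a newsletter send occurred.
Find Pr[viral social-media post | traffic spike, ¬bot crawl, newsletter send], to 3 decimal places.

Pr[viral social-media post | traffic spike, ¬bot crawl, newsletter send] ≈ 0.032

Under noisy-OR, P(traffic spike | causes) = 1 − (1−0.07)·∏(1−qᵢ) over the active causes.
P(traffic spike | ¬bot crawl, newsletter send) = 0.88096*0.97 + 0.942028*0.03 = 0.854531 + 0.028261 = 0.882792
The viral social-media post-present share is 0.942028*0.03 = 0.028261.
Hence the posterior is 0.028261/0.882792 ≈ 0.032.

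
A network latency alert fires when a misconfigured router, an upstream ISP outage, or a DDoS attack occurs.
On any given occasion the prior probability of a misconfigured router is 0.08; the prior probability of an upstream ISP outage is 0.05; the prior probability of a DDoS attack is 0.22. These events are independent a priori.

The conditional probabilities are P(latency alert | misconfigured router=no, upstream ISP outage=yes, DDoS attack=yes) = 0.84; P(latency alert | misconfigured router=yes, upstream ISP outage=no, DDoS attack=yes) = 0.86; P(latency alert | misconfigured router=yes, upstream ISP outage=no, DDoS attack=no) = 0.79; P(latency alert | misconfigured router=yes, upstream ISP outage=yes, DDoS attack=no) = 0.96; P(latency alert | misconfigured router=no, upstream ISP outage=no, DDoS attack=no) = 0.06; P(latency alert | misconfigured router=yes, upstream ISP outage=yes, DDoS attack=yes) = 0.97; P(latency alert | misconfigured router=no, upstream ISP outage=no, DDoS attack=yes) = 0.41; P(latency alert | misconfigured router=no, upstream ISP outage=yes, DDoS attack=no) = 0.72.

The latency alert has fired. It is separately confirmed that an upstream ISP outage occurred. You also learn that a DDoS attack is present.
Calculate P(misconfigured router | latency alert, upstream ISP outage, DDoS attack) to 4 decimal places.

By total probability over both values of misconfigured router:
  P(latency alert | upstream ISP outage, DDoS attack) = 0.84·0.92 + 0.97·0.08
        = 0.772800 + 0.077600 = 0.850400
The terms with misconfigured router present sum to 0.077600, so
  P(misconfigured router | latency alert, upstream ISP outage, DDoS attack) = 0.077600 / 0.850400 ≈ 0.0913

P(misconfigured router | latency alert, upstream ISP outage, DDoS attack) ≈ 0.0913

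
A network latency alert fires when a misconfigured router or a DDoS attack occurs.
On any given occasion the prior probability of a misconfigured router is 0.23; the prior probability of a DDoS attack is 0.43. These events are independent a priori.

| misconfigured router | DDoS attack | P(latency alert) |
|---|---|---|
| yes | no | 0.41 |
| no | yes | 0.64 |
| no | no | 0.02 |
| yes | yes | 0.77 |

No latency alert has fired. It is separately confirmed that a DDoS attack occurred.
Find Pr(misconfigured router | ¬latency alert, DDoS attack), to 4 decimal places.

Enumerate both values of misconfigured router and weight by the priors:
  P(¬latency alert | DDoS attack) = 0.36×0.77 + 0.23×0.23
        = 0.277200 + 0.052900 = 0.330100
Keeping only the misconfigured router-present terms gives 0.052900, so
  P(misconfigured router | ¬latency alert, DDoS attack) = 0.052900 / 0.330100 ≈ 0.1603

Pr(misconfigured router | ¬latency alert, DDoS attack) ≈ 0.1603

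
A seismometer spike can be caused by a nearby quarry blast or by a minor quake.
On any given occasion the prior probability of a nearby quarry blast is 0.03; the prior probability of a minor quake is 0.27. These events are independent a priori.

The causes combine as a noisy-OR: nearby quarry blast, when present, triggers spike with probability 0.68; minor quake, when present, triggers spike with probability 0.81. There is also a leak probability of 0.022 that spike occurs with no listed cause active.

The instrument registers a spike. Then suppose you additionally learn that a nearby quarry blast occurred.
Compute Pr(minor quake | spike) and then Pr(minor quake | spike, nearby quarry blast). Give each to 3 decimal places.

Under noisy-OR, P(spike | causes) = 1 − (1−0.022)·∏(1−qᵢ) over the active causes.
Enumerate the 4 (nearby quarry blast, minor quake) configurations and weight by the priors:
  P(spike) = 0.022*0.97*0.73 + 0.81418*0.97*0.27 + 0.68704*0.03*0.73 + 0.940538*0.03*0.27
        = 0.015578 + 0.213234 + 0.015046 + 0.007618 = 0.251476
Keeping only the minor quake-present terms gives 0.220852, so
  P(minor quake | spike) = 0.220852 / 0.251476 ≈ 0.878

With the extra evidence:
For the numerator, keep only minor quake=true terms: 0.940538·0.27 = 0.253945
Denominator P(spike | nearby quarry blast): 0.68704·0.73 + 0.940538·0.27 = 0.755484
Posterior = 0.253945 / 0.755484 ≈ 0.336
Conditioning on nearby quarry blast lowers the posterior on minor quake: the classic explaining-away effect in a common-effect structure.

Pr(minor quake | spike) ≈ 0.878; Pr(minor quake | spike, nearby quarry blast) ≈ 0.336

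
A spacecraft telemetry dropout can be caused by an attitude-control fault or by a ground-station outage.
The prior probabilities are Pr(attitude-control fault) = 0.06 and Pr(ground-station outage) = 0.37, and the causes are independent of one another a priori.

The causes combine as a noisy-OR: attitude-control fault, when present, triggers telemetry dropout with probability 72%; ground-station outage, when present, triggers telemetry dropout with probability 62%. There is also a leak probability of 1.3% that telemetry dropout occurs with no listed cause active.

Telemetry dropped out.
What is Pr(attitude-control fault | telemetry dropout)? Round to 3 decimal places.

Under noisy-OR, P(telemetry dropout | causes) = 1 − (1−0.013)·∏(1−qᵢ) over the active causes.
By total probability over the 4 (attitude-control fault, ground-station outage) configurations:
  P(telemetry dropout) = 0.013×0.94×0.63 + 0.62494×0.94×0.37 + 0.72364×0.06×0.63 + 0.894983×0.06×0.37
        = 0.007699 + 0.217354 + 0.027354 + 0.019869 = 0.272276
Keeping only the attitude-control fault-present terms gives 0.047223, so
  P(attitude-control fault | telemetry dropout) = 0.047223 / 0.272276 ≈ 0.173

Pr(attitude-control fault | telemetry dropout) ≈ 0.173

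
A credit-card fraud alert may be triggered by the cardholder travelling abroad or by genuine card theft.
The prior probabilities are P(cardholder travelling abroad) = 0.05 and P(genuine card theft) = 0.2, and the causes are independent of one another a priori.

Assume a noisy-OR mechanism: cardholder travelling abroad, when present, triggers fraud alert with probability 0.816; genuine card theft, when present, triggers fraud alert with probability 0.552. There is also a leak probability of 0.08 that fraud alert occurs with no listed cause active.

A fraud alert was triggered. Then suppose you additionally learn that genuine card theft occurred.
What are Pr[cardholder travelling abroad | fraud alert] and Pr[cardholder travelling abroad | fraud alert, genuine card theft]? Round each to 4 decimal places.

Under noisy-OR, P(fraud alert | causes) = 1 − (1−0.08)·∏(1−qᵢ) over the active causes.
Enumerate the 4 (cardholder travelling abroad, genuine card theft) configurations and weight by the priors:
  P(fraud alert) = 0.08*0.95*0.8 + 0.58784*0.95*0.2 + 0.83072*0.05*0.8 + 0.924163*0.05*0.2
        = 0.060800 + 0.111690 + 0.033229 + 0.009242 = 0.214961
Keeping only the cardholder travelling abroad-present terms gives 0.042471, so
  P(cardholder travelling abroad | fraud alert) = 0.042471 / 0.214961 ≈ 0.1976

Now condition on the additional information:
Weight on cardholder travelling abroad=true, given the evidence: 0.924163·0.05 = 0.046208
The normalizing constant is 0.58784·0.95 + 0.924163·0.05 = 0.604656
Posterior = 0.046208 / 0.604656 ≈ 0.0764
Conditioning on genuine card theft lowers the posterior on cardholder travelling abroad: the classic explaining-away effect in a common-effect structure.

Pr[cardholder travelling abroad | fraud alert] ≈ 0.1976; Pr[cardholder travelling abroad | fraud alert, genuine card theft] ≈ 0.0764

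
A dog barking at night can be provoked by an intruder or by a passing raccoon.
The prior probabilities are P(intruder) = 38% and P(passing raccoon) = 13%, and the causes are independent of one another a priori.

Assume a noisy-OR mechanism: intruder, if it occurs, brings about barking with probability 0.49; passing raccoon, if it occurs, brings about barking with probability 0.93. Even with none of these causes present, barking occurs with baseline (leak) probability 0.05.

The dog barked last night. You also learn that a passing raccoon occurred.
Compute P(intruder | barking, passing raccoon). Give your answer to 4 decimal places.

P(intruder | barking, passing raccoon) ≈ 0.3881

Under noisy-OR, P(barking | causes) = 1 − (1−0.05)·∏(1−qᵢ) over the active causes.
Numerator (weight on configurations with intruder): 0.966085×0.38 = 0.367112
The normalizing constant is 0.9335×0.62 + 0.966085×0.38 = 0.945882
P(intruder | barking, passing raccoon) = 0.367112/0.945882 ≈ 0.3881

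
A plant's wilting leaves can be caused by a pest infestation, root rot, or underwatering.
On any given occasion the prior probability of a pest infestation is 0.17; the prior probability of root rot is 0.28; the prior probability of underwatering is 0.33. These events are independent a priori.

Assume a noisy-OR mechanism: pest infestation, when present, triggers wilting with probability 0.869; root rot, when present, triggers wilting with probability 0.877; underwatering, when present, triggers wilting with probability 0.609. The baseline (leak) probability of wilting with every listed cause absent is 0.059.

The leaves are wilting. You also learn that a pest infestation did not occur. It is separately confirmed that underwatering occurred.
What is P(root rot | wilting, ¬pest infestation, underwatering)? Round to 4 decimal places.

P(root rot | wilting, ¬pest infestation, underwatering) ≈ 0.3700

Under noisy-OR, P(wilting | causes) = 1 − (1−0.059)·∏(1−qᵢ) over the active causes.
Enumerate both values of root rot and weight by the priors:
  P(wilting | ¬pest infestation, underwatering) = 0.632069*0.72 + 0.954744*0.28
        = 0.455090 + 0.267328 = 0.722418
The terms with root rot present sum to 0.267328, so
  P(root rot | wilting, ¬pest infestation, underwatering) = 0.267328 / 0.722418 ≈ 0.3700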